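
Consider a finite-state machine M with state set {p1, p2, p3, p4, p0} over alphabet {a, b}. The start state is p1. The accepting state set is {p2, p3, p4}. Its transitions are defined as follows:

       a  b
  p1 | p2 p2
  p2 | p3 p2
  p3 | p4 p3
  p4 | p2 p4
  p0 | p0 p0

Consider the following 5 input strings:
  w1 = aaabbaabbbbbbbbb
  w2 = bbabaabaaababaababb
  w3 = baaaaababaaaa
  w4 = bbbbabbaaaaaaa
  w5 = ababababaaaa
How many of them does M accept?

5

w1: Trace: p1 -a-> p2 -a-> p3 -a-> p4 -b-> p4 -b-> p4 -a-> p2 -a-> p3 -b-> p3 -b-> p3 -b-> p3 -b-> p3 -b-> p3 -b-> p3 -b-> p3 -b-> p3 -b-> p3  → end p3, accepted
w2: Trace: p1 -b-> p2 -b-> p2 -a-> p3 -b-> p3 -a-> p4 -a-> p2 -b-> p2 -a-> p3 -a-> p4 -a-> p2 -b-> p2 -a-> p3 -b-> p3 -a-> p4 -a-> p2 -b-> p2 -a-> p3 -b-> p3 -b-> p3  → end p3, accepted
w3: Trace: p1 -b-> p2 -a-> p3 -a-> p4 -a-> p2 -a-> p3 -a-> p4 -b-> p4 -a-> p2 -b-> p2 -a-> p3 -a-> p4 -a-> p2 -a-> p3  → end p3, accepted
w4: Trace: p1 -b-> p2 -b-> p2 -b-> p2 -b-> p2 -a-> p3 -b-> p3 -b-> p3 -a-> p4 -a-> p2 -a-> p3 -a-> p4 -a-> p2 -a-> p3 -a-> p4  → end p4, accepted
w5: Trace: p1 -a-> p2 -b-> p2 -a-> p3 -b-> p3 -a-> p4 -b-> p4 -a-> p2 -b-> p2 -a-> p3 -a-> p4 -a-> p2 -a-> p3  → end p3, accepted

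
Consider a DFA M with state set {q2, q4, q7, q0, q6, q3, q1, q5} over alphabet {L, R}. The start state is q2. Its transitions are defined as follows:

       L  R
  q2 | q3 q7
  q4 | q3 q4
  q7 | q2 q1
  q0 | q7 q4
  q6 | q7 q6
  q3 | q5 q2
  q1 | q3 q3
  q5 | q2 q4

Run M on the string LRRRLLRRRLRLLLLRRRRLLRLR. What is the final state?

Trace: q2 -L-> q3 -R-> q2 -R-> q7 -R-> q1 -L-> q3 -L-> q5 -R-> q4 -R-> q4 -R-> q4 -L-> q3 -R-> q2 -L-> q3 -L-> q5 -L-> q2 -L-> q3 -R-> q2 -R-> q7 -R-> q1 -R-> q3 -L-> q5 -L-> q2 -R-> q7 -L-> q2 -R-> q7

q7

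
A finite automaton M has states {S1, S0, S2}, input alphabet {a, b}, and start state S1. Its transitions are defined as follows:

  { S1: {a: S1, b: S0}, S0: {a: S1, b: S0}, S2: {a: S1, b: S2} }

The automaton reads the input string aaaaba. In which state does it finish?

S1

start at S1
read 'a': S1 → S1
read 'a': S1 → S1
read 'a': S1 → S1
read 'a': S1 → S1
read 'b': S1 → S0
read 'a': S0 → S1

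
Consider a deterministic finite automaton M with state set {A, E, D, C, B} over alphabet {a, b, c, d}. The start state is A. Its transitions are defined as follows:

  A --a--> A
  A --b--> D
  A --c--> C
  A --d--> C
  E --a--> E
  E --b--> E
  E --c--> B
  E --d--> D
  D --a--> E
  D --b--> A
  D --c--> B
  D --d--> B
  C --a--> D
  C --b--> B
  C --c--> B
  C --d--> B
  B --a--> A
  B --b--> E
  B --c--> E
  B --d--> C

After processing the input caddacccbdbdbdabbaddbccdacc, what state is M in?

Trace: A -c-> C -a-> D -d-> B -d-> C -a-> D -c-> B -c-> E -c-> B -b-> E -d-> D -b-> A -d-> C -b-> B -d-> C -a-> D -b-> A -b-> D -a-> E -d-> D -d-> B -b-> E -c-> B -c-> E -d-> D -a-> E -c-> B -c-> E

E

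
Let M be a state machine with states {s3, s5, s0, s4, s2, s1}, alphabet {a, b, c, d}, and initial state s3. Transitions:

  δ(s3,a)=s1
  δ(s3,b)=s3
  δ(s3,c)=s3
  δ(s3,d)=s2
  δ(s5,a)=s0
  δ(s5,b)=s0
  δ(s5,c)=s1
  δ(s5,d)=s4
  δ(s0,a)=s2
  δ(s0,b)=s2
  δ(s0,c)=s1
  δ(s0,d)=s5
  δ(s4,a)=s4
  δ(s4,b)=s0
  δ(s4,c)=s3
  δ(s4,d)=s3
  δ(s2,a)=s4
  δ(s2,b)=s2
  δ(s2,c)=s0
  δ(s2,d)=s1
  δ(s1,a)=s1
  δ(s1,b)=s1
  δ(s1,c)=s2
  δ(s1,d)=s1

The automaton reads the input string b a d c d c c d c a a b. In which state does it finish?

s1

s3 → s3 → s1 → s1 → s2 → s1 → s2 → s0 → s5 → s1 → s1 → s1 → s1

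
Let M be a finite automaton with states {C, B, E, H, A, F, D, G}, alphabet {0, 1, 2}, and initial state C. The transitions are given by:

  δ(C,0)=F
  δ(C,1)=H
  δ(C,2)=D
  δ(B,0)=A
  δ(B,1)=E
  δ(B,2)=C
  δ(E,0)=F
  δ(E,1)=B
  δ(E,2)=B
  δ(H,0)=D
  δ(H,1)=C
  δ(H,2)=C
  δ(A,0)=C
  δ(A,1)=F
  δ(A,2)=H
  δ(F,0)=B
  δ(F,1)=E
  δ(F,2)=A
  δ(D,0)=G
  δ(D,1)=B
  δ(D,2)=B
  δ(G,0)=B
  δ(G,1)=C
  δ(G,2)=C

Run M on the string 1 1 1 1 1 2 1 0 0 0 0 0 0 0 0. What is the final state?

Trace: C -1-> H -1-> C -1-> H -1-> C -1-> H -2-> C -1-> H -0-> D -0-> G -0-> B -0-> A -0-> C -0-> F -0-> B -0-> A

A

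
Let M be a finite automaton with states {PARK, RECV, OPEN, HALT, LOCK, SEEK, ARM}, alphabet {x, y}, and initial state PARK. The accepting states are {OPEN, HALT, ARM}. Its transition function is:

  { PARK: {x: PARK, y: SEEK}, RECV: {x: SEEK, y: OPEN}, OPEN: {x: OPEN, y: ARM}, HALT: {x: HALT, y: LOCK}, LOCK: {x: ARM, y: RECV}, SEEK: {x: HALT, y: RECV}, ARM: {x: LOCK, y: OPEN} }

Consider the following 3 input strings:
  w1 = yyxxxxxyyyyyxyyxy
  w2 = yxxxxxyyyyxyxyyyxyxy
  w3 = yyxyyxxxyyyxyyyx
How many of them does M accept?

w1: Trace: PARK -y-> SEEK -y-> RECV -x-> SEEK -x-> HALT -x-> HALT -x-> HALT -x-> HALT -y-> LOCK -y-> RECV -y-> OPEN -y-> ARM -y-> OPEN -x-> OPEN -y-> ARM -y-> OPEN -x-> OPEN -y-> ARM  → end ARM, accepted
w2: Trace: PARK -y-> SEEK -x-> HALT -x-> HALT -x-> HALT -x-> HALT -x-> HALT -y-> LOCK -y-> RECV -y-> OPEN -y-> ARM -x-> LOCK -y-> RECV -x-> SEEK -y-> RECV -y-> OPEN -y-> ARM -x-> LOCK -y-> RECV -x-> SEEK -y-> RECV  → end RECV, rejected
w3: Trace: PARK -y-> SEEK -y-> RECV -x-> SEEK -y-> RECV -y-> OPEN -x-> OPEN -x-> OPEN -x-> OPEN -y-> ARM -y-> OPEN -y-> ARM -x-> LOCK -y-> RECV -y-> OPEN -y-> ARM -x-> LOCK  → end LOCK, rejected

1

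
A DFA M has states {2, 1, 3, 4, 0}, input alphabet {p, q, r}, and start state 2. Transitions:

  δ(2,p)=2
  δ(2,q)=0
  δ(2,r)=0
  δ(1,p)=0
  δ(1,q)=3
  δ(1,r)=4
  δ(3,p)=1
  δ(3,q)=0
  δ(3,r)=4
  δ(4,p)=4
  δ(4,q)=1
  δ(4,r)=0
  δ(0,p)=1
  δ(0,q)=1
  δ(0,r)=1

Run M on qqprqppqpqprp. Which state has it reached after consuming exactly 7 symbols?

0

start at 2
read 'q': 2 → 0
read 'q': 0 → 1
read 'p': 1 → 0
read 'r': 0 → 1
read 'q': 1 → 3
read 'p': 3 → 1
read 'p': 1 → 0
After 7 symbols: 0.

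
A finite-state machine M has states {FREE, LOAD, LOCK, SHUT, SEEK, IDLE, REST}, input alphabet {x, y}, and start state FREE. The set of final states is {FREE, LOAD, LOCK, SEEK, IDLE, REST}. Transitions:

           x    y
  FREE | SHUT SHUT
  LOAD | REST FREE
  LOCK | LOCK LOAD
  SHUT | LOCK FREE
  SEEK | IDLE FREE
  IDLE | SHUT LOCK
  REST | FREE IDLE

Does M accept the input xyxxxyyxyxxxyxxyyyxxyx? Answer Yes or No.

Yes

FREE → SHUT → FREE → SHUT → LOCK → LOCK → LOAD → FREE → SHUT → FREE → SHUT → LOCK → LOCK → LOAD → REST → FREE → SHUT → FREE → SHUT → LOCK → LOCK → LOAD → REST
End state REST is accepting.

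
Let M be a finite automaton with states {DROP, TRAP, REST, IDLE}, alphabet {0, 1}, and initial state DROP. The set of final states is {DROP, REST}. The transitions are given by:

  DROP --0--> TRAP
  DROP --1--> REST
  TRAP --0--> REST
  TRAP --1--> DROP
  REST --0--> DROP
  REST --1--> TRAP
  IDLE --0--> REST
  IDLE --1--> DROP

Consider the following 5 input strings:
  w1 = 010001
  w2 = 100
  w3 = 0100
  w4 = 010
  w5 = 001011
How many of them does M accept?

w1: Trace: DROP -0-> TRAP -1-> DROP -0-> TRAP -0-> REST -0-> DROP -1-> REST  → end REST, accepted
w2: Trace: DROP -1-> REST -0-> DROP -0-> TRAP  → end TRAP, rejected
w3: Trace: DROP -0-> TRAP -1-> DROP -0-> TRAP -0-> REST  → end REST, accepted
w4: Trace: DROP -0-> TRAP -1-> DROP -0-> TRAP  → end TRAP, rejected
w5: Trace: DROP -0-> TRAP -0-> REST -1-> TRAP -0-> REST -1-> TRAP -1-> DROP  → end DROP, accepted

3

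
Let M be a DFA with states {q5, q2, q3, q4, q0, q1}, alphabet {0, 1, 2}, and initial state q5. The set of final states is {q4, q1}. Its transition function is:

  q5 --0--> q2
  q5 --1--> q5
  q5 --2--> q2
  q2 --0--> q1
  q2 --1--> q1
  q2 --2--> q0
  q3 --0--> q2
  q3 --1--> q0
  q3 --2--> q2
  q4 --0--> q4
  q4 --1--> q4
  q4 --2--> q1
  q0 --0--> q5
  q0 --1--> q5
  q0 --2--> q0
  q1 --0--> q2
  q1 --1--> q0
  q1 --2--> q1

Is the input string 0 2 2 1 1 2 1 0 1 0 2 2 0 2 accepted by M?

start at q5
read '0': q5 → q2
read '2': q2 → q0
read '2': q0 → q0
read '1': q0 → q5
read '1': q5 → q5
read '2': q5 → q2
read '1': q2 → q1
read '0': q1 → q2
read '1': q2 → q1
read '0': q1 → q2
read '2': q2 → q0
read '2': q0 → q0
read '0': q0 → q5
read '2': q5 → q2
End state q2 is not accepting.

No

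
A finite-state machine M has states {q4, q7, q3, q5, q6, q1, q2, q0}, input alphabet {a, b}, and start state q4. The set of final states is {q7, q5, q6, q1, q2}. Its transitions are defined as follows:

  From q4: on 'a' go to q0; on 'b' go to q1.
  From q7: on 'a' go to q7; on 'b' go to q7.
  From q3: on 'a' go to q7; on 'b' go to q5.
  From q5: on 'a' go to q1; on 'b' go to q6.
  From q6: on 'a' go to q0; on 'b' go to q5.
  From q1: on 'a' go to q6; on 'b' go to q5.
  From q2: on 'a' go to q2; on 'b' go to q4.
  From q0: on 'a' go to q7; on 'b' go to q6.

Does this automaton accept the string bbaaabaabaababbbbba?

Trace: q4 -b-> q1 -b-> q5 -a-> q1 -a-> q6 -a-> q0 -b-> q6 -a-> q0 -a-> q7 -b-> q7 -a-> q7 -a-> q7 -b-> q7 -a-> q7 -b-> q7 -b-> q7 -b-> q7 -b-> q7 -b-> q7 -a-> q7
End state q7 is accepting.

Yes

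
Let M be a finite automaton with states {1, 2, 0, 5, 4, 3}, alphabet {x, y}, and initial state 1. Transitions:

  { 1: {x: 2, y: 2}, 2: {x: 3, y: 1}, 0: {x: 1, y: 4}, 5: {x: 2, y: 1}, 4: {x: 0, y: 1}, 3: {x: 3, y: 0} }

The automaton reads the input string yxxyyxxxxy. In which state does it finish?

0

start at 1
read 'y': 1 → 2
read 'x': 2 → 3
read 'x': 3 → 3
read 'y': 3 → 0
read 'y': 0 → 4
read 'x': 4 → 0
read 'x': 0 → 1
read 'x': 1 → 2
read 'x': 2 → 3
read 'y': 3 → 0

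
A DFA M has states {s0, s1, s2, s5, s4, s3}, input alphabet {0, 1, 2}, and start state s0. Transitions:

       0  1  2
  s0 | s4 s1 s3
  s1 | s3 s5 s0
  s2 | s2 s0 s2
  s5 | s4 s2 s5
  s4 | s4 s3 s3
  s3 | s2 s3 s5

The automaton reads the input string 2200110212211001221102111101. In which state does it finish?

s0

Trace: s0 -2-> s3 -2-> s5 -0-> s4 -0-> s4 -1-> s3 -1-> s3 -0-> s2 -2-> s2 -1-> s0 -2-> s3 -2-> s5 -1-> s2 -1-> s0 -0-> s4 -0-> s4 -1-> s3 -2-> s5 -2-> s5 -1-> s2 -1-> s0 -0-> s4 -2-> s3 -1-> s3 -1-> s3 -1-> s3 -1-> s3 -0-> s2 -1-> s0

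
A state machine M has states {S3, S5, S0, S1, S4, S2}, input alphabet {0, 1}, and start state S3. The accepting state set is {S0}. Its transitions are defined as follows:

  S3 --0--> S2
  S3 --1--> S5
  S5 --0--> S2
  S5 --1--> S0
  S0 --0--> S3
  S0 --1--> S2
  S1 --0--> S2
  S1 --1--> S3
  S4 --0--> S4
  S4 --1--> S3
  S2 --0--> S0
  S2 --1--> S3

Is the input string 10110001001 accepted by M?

S3 → S5 → S2 → S3 → S5 → S2 → S0 → S3 → S5 → S2 → S0 → S2
End state S2 is not accepting.

No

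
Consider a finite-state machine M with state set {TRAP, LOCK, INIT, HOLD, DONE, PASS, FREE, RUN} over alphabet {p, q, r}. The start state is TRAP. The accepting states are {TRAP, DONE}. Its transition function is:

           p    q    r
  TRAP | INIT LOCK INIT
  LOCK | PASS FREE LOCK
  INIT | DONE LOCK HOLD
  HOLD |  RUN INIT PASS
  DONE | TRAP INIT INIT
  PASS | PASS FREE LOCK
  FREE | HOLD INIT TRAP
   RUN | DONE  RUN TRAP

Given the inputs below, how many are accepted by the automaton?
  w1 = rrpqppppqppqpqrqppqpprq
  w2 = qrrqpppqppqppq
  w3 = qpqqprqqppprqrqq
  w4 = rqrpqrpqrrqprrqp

w1:
  start at TRAP
  read 'r': TRAP → INIT
  read 'r': INIT → HOLD
  read 'p': HOLD → RUN
  read 'q': RUN → RUN
  read 'p': RUN → DONE
  read 'p': DONE → TRAP
  read 'p': TRAP → INIT
  read 'p': INIT → DONE
  read 'q': DONE → INIT
  read 'p': INIT → DONE
  read 'p': DONE → TRAP
  read 'q': TRAP → LOCK
  read 'p': LOCK → PASS
  read 'q': PASS → FREE
  read 'r': FREE → TRAP
  read 'q': TRAP → LOCK
  read 'p': LOCK → PASS
  read 'p': PASS → PASS
  read 'q': PASS → FREE
  read 'p': FREE → HOLD
  read 'p': HOLD → RUN
  read 'r': RUN → TRAP
  read 'q': TRAP → LOCK
  end LOCK, rejected
w2:
  start at TRAP
  read 'q': TRAP → LOCK
  read 'r': LOCK → LOCK
  read 'r': LOCK → LOCK
  read 'q': LOCK → FREE
  read 'p': FREE → HOLD
  read 'p': HOLD → RUN
  read 'p': RUN → DONE
  read 'q': DONE → INIT
  read 'p': INIT → DONE
  read 'p': DONE → TRAP
  read 'q': TRAP → LOCK
  read 'p': LOCK → PASS
  read 'p': PASS → PASS
  read 'q': PASS → FREE
  end FREE, rejected
w3:
  start at TRAP
  read 'q': TRAP → LOCK
  read 'p': LOCK → PASS
  read 'q': PASS → FREE
  read 'q': FREE → INIT
  read 'p': INIT → DONE
  read 'r': DONE → INIT
  read 'q': INIT → LOCK
  read 'q': LOCK → FREE
  read 'p': FREE → HOLD
  read 'p': HOLD → RUN
  read 'p': RUN → DONE
  read 'r': DONE → INIT
  read 'q': INIT → LOCK
  read 'r': LOCK → LOCK
  read 'q': LOCK → FREE
  read 'q': FREE → INIT
  end INIT, rejected
w4:
  start at TRAP
  read 'r': TRAP → INIT
  read 'q': INIT → LOCK
  read 'r': LOCK → LOCK
  read 'p': LOCK → PASS
  read 'q': PASS → FREE
  read 'r': FREE → TRAP
  read 'p': TRAP → INIT
  read 'q': INIT → LOCK
  read 'r': LOCK → LOCK
  read 'r': LOCK → LOCK
  read 'q': LOCK → FREE
  read 'p': FREE → HOLD
  read 'r': HOLD → PASS
  read 'r': PASS → LOCK
  read 'q': LOCK → FREE
  read 'p': FREE → HOLD
  end HOLD, rejected

0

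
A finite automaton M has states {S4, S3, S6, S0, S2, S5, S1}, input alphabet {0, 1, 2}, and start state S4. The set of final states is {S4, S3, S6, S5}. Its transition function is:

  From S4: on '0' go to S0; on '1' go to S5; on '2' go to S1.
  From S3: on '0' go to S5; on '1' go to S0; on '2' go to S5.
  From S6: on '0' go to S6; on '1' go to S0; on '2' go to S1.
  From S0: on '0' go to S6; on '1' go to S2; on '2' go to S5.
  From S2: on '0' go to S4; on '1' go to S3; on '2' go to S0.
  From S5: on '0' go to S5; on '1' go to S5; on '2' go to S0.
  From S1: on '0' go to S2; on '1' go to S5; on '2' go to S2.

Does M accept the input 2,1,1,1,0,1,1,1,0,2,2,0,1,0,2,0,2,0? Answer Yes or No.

No

Trace: S4 -2-> S1 -1-> S5 -1-> S5 -1-> S5 -0-> S5 -1-> S5 -1-> S5 -1-> S5 -0-> S5 -2-> S0 -2-> S5 -0-> S5 -1-> S5 -0-> S5 -2-> S0 -0-> S6 -2-> S1 -0-> S2
End state S2 is not accepting.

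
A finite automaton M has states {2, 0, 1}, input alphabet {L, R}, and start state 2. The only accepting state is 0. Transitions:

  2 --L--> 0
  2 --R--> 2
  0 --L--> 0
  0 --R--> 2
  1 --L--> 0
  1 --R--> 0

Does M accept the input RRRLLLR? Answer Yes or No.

No

start at 2
read 'R': 2 → 2
read 'R': 2 → 2
read 'R': 2 → 2
read 'L': 2 → 0
read 'L': 0 → 0
read 'L': 0 → 0
read 'R': 0 → 2
End state 2 is not accepting.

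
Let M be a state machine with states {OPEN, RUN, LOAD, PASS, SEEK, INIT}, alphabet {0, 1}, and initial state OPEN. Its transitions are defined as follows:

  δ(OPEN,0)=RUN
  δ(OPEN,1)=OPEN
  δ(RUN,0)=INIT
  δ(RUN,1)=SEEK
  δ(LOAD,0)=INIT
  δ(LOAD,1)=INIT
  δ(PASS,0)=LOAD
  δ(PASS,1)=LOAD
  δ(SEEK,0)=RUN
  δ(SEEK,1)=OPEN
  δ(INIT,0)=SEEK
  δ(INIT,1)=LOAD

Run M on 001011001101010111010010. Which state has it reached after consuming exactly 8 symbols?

OPEN → RUN → INIT → LOAD → INIT → LOAD → INIT → SEEK → RUN
After 8 symbols: RUN.

RUN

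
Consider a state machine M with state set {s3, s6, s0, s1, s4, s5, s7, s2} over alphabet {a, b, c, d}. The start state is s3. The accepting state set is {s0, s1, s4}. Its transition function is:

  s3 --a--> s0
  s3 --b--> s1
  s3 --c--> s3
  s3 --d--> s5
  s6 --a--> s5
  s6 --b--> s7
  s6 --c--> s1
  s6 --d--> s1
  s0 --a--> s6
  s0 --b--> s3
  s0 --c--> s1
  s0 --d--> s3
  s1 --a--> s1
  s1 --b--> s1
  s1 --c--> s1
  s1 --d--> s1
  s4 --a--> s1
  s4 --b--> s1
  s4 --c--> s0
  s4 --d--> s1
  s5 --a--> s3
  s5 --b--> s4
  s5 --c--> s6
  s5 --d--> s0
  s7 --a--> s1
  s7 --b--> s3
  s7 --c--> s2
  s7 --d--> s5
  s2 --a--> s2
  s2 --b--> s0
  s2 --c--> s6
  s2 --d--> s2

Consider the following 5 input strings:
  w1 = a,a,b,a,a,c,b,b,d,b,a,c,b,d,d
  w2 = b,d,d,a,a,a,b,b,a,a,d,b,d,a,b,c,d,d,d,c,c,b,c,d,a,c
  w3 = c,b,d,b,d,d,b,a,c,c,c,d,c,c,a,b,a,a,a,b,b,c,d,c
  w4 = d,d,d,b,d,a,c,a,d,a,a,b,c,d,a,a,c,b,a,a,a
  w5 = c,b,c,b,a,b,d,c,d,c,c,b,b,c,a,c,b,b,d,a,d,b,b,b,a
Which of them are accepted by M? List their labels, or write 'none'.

w1, w2, w3, w4, w5

w1: s3 → s0 → s6 → s7 → s1 → s1 → s1 → s1 → s1 → s1 → s1 → s1 → s1 → s1 → s1 → s1  → end s1, accepted
w2: s3 → s1 → s1 → s1 → s1 → s1 → s1 → s1 → s1 → s1 → s1 → s1 → s1 → s1 → s1 → s1 → s1 → s1 → s1 → s1 → s1 → s1 → s1 → s1 → s1 → s1 → s1  → end s1, accepted
w3: s3 → s3 → s1 → s1 → s1 → s1 → s1 → s1 → s1 → s1 → s1 → s1 → s1 → s1 → s1 → s1 → s1 → s1 → s1 → s1 → s1 → s1 → s1 → s1 → s1  → end s1, accepted
w4: s3 → s5 → s0 → s3 → s1 → s1 → s1 → s1 → s1 → s1 → s1 → s1 → s1 → s1 → s1 → s1 → s1 → s1 → s1 → s1 → s1 → s1  → end s1, accepted
w5: s3 → s3 → s1 → s1 → s1 → s1 → s1 → s1 → s1 → s1 → s1 → s1 → s1 → s1 → s1 → s1 → s1 → s1 → s1 → s1 → s1 → s1 → s1 → s1 → s1 → s1  → end s1, accepted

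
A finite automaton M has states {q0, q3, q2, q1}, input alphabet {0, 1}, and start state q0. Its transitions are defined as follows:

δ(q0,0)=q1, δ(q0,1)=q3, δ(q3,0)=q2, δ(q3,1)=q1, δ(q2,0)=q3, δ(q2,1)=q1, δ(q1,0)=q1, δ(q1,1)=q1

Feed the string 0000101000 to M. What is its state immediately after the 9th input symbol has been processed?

q0 → q1 → q1 → q1 → q1 → q1 → q1 → q1 → q1 → q1
After 9 symbols: q1.

q1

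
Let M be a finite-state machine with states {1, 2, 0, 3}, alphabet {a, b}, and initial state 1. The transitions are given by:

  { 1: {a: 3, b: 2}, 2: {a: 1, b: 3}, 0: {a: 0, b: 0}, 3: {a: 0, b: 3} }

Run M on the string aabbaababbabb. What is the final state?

0

1 → 3 → 0 → 0 → 0 → 0 → 0 → 0 → 0 → 0 → 0 → 0 → 0 → 0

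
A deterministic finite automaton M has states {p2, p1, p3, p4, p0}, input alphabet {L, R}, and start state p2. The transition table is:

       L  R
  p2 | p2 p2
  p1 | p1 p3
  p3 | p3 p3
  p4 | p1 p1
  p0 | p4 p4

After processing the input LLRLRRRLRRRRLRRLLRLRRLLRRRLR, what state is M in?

Trace: p2 -L-> p2 -L-> p2 -R-> p2 -L-> p2 -R-> p2 -R-> p2 -R-> p2 -L-> p2 -R-> p2 -R-> p2 -R-> p2 -R-> p2 -L-> p2 -R-> p2 -R-> p2 -L-> p2 -L-> p2 -R-> p2 -L-> p2 -R-> p2 -R-> p2 -L-> p2 -L-> p2 -R-> p2 -R-> p2 -R-> p2 -L-> p2 -R-> p2

p2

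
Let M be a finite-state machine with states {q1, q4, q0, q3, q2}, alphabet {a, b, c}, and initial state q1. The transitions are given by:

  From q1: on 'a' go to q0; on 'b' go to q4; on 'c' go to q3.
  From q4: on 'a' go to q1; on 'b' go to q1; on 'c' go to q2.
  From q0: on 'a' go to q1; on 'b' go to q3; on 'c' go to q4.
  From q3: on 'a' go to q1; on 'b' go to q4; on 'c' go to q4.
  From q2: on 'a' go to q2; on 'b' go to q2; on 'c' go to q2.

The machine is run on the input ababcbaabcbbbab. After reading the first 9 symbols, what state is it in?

q2

start at q1
read 'a': q1 → q0
read 'b': q0 → q3
read 'a': q3 → q1
read 'b': q1 → q4
read 'c': q4 → q2
read 'b': q2 → q2
read 'a': q2 → q2
read 'a': q2 → q2
read 'b': q2 → q2
After 9 symbols: q2.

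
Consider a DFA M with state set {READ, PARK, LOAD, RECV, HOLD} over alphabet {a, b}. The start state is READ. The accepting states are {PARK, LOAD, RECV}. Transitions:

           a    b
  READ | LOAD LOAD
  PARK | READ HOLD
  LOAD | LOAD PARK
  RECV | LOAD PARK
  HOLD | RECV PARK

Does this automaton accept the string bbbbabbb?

start at READ
read 'b': READ → LOAD
read 'b': LOAD → PARK
read 'b': PARK → HOLD
read 'b': HOLD → PARK
read 'a': PARK → READ
read 'b': READ → LOAD
read 'b': LOAD → PARK
read 'b': PARK → HOLD
End state HOLD is not accepting.

No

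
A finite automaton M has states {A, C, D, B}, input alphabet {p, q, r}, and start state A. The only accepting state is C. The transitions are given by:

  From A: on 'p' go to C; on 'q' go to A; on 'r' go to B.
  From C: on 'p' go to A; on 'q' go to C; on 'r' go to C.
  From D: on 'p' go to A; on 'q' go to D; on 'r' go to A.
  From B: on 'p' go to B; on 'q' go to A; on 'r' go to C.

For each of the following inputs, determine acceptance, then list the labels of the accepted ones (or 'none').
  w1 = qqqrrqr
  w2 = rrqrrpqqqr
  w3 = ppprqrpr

w1

w1: A → A → A → A → B → C → C → C  → end C, accepted
w2: A → B → C → C → C → C → A → A → A → A → B  → end B, rejected
w3: A → C → A → C → C → C → C → A → B  → end B, rejected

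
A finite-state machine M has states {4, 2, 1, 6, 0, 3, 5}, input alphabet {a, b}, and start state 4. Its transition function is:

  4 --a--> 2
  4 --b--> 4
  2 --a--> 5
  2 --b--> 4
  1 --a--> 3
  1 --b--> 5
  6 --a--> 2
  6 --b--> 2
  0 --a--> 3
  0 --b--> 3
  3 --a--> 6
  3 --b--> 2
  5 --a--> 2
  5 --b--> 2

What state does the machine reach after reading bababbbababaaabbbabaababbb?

Trace: 4 -b-> 4 -a-> 2 -b-> 4 -a-> 2 -b-> 4 -b-> 4 -b-> 4 -a-> 2 -b-> 4 -a-> 2 -b-> 4 -a-> 2 -a-> 5 -a-> 2 -b-> 4 -b-> 4 -b-> 4 -a-> 2 -b-> 4 -a-> 2 -a-> 5 -b-> 2 -a-> 5 -b-> 2 -b-> 4 -b-> 4

4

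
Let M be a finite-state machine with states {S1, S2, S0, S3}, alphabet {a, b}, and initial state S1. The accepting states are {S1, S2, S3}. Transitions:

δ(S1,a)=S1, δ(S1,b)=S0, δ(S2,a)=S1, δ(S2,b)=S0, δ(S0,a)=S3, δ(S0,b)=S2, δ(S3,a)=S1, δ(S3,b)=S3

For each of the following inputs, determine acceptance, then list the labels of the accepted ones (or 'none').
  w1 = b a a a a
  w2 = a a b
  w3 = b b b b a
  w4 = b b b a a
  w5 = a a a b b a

w1: Trace: S1 -b-> S0 -a-> S3 -a-> S1 -a-> S1 -a-> S1  → end S1, accepted
w2: Trace: S1 -a-> S1 -a-> S1 -b-> S0  → end S0, rejected
w3: Trace: S1 -b-> S0 -b-> S2 -b-> S0 -b-> S2 -a-> S1  → end S1, accepted
w4: Trace: S1 -b-> S0 -b-> S2 -b-> S0 -a-> S3 -a-> S1  → end S1, accepted
w5: Trace: S1 -a-> S1 -a-> S1 -a-> S1 -b-> S0 -b-> S2 -a-> S1  → end S1, accepted

w1, w3, w4, w5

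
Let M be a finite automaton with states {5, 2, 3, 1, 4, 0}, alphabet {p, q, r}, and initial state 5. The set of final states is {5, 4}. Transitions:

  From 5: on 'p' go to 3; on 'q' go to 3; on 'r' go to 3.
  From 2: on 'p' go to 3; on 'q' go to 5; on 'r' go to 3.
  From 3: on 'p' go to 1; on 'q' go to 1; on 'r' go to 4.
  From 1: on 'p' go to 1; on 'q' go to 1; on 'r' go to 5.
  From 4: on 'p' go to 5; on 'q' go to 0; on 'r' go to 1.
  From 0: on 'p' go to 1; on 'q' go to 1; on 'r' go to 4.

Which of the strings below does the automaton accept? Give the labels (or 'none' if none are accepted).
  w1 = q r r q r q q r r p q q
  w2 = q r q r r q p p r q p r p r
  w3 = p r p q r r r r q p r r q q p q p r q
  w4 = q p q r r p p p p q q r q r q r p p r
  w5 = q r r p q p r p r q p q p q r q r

w2, w4, w5

w1: Trace: 5 -q-> 3 -r-> 4 -r-> 1 -q-> 1 -r-> 5 -q-> 3 -q-> 1 -r-> 5 -r-> 3 -p-> 1 -q-> 1 -q-> 1  → end 1, rejected
w2: Trace: 5 -q-> 3 -r-> 4 -q-> 0 -r-> 4 -r-> 1 -q-> 1 -p-> 1 -p-> 1 -r-> 5 -q-> 3 -p-> 1 -r-> 5 -p-> 3 -r-> 4  → end 4, accepted
w3: Trace: 5 -p-> 3 -r-> 4 -p-> 5 -q-> 3 -r-> 4 -r-> 1 -r-> 5 -r-> 3 -q-> 1 -p-> 1 -r-> 5 -r-> 3 -q-> 1 -q-> 1 -p-> 1 -q-> 1 -p-> 1 -r-> 5 -q-> 3  → end 3, rejected
w4: Trace: 5 -q-> 3 -p-> 1 -q-> 1 -r-> 5 -r-> 3 -p-> 1 -p-> 1 -p-> 1 -p-> 1 -q-> 1 -q-> 1 -r-> 5 -q-> 3 -r-> 4 -q-> 0 -r-> 4 -p-> 5 -p-> 3 -r-> 4  → end 4, accepted
w5: Trace: 5 -q-> 3 -r-> 4 -r-> 1 -p-> 1 -q-> 1 -p-> 1 -r-> 5 -p-> 3 -r-> 4 -q-> 0 -p-> 1 -q-> 1 -p-> 1 -q-> 1 -r-> 5 -q-> 3 -r-> 4  → end 4, accepted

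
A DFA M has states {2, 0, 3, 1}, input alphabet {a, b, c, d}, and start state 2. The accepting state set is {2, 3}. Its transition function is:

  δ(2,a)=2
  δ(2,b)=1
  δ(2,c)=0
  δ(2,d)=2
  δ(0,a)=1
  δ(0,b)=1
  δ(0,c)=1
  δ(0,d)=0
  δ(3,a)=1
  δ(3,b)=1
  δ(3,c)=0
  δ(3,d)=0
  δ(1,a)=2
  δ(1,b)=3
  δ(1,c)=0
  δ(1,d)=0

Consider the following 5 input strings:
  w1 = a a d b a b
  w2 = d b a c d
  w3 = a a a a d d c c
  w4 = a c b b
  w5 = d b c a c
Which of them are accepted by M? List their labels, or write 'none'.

w4

w1: 2 → 2 → 2 → 2 → 1 → 2 → 1  → end 1, rejected
w2: 2 → 2 → 1 → 2 → 0 → 0  → end 0, rejected
w3: 2 → 2 → 2 → 2 → 2 → 2 → 2 → 0 → 1  → end 1, rejected
w4: 2 → 2 → 0 → 1 → 3  → end 3, accepted
w5: 2 → 2 → 1 → 0 → 1 → 0  → end 0, rejected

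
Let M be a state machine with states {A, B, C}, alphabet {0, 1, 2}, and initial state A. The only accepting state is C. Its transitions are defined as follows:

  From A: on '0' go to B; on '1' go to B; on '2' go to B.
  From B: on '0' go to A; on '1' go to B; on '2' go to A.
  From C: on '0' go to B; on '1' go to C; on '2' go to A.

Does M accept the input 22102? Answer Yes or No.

No

A → B → A → B → A → B
End state B is not accepting.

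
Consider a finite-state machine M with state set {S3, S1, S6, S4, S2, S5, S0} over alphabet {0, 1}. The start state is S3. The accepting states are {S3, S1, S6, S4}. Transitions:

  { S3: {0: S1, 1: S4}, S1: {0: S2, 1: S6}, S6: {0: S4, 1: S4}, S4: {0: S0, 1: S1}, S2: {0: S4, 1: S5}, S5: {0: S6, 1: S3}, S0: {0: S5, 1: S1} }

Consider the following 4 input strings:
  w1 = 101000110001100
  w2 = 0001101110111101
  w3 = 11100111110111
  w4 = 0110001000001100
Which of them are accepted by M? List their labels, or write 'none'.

w1: S3 → S4 → S0 → S1 → S2 → S4 → S0 → S1 → S6 → S4 → S0 → S5 → S3 → S4 → S0 → S5  → end S5, rejected
w2: S3 → S1 → S2 → S4 → S1 → S6 → S4 → S1 → S6 → S4 → S0 → S1 → S6 → S4 → S1 → S2 → S5  → end S5, rejected
w3: S3 → S4 → S1 → S6 → S4 → S0 → S1 → S6 → S4 → S1 → S6 → S4 → S1 → S6 → S4  → end S4, accepted
w4: S3 → S1 → S6 → S4 → S0 → S5 → S6 → S4 → S0 → S5 → S6 → S4 → S0 → S1 → S6 → S4 → S0  → end S0, rejected

w3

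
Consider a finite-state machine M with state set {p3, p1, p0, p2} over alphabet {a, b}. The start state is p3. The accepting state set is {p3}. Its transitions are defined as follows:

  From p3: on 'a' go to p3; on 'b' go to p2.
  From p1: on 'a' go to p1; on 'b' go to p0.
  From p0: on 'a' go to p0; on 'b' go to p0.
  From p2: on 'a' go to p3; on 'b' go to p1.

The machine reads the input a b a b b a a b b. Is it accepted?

p3 → p3 → p2 → p3 → p2 → p1 → p1 → p1 → p0 → p0
End state p0 is not accepting.

No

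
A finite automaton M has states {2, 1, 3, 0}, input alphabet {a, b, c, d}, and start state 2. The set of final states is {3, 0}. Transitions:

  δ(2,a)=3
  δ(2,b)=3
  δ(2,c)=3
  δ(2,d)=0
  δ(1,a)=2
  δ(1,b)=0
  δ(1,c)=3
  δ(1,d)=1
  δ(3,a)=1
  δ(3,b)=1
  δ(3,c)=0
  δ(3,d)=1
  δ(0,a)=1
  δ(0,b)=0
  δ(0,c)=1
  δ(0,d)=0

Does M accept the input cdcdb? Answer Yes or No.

Yes

2 → 3 → 1 → 3 → 1 → 0
End state 0 is accepting.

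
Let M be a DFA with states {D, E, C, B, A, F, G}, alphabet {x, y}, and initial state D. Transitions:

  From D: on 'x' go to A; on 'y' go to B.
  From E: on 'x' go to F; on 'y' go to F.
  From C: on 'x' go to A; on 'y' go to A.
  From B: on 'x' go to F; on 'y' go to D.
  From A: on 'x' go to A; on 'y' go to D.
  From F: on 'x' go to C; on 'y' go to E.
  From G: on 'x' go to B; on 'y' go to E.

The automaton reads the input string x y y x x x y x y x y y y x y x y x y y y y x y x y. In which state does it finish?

E

start at D
read 'x': D → A
read 'y': A → D
read 'y': D → B
read 'x': B → F
read 'x': F → C
read 'x': C → A
read 'y': A → D
read 'x': D → A
read 'y': A → D
read 'x': D → A
read 'y': A → D
read 'y': D → B
read 'y': B → D
read 'x': D → A
read 'y': A → D
read 'x': D → A
read 'y': A → D
read 'x': D → A
read 'y': A → D
read 'y': D → B
read 'y': B → D
read 'y': D → B
read 'x': B → F
read 'y': F → E
read 'x': E → F
read 'y': F → E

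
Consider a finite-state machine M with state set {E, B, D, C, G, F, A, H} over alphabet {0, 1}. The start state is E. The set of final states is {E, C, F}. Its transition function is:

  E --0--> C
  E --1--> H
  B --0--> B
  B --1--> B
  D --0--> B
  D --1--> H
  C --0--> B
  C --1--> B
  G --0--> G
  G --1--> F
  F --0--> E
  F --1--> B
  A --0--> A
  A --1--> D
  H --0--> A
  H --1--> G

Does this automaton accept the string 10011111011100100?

Trace: E -1-> H -0-> A -0-> A -1-> D -1-> H -1-> G -1-> F -1-> B -0-> B -1-> B -1-> B -1-> B -0-> B -0-> B -1-> B -0-> B -0-> B
End state B is not accepting.

No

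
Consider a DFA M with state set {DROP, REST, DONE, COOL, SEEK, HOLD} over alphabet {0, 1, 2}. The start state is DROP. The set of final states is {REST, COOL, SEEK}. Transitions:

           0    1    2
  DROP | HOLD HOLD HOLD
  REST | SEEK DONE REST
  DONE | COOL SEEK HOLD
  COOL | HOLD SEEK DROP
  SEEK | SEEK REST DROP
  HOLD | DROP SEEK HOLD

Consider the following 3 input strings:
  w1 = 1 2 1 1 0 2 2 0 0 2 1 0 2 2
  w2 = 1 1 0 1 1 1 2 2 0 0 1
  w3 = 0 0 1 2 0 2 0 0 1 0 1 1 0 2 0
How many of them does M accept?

w1: Trace: DROP -1-> HOLD -2-> HOLD -1-> SEEK -1-> REST -0-> SEEK -2-> DROP -2-> HOLD -0-> DROP -0-> HOLD -2-> HOLD -1-> SEEK -0-> SEEK -2-> DROP -2-> HOLD  → end HOLD, rejected
w2: Trace: DROP -1-> HOLD -1-> SEEK -0-> SEEK -1-> REST -1-> DONE -1-> SEEK -2-> DROP -2-> HOLD -0-> DROP -0-> HOLD -1-> SEEK  → end SEEK, accepted
w3: Trace: DROP -0-> HOLD -0-> DROP -1-> HOLD -2-> HOLD -0-> DROP -2-> HOLD -0-> DROP -0-> HOLD -1-> SEEK -0-> SEEK -1-> REST -1-> DONE -0-> COOL -2-> DROP -0-> HOLD  → end HOLD, rejected

1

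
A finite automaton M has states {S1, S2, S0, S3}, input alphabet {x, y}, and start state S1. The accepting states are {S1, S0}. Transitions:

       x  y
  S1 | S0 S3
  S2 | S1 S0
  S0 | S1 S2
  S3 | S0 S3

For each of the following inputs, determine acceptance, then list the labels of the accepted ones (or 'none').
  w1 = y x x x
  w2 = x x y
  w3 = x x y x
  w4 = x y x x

w1, w3, w4

w1:
  start at S1
  read 'y': S1 → S3
  read 'x': S3 → S0
  read 'x': S0 → S1
  read 'x': S1 → S0
  end S0, accepted
w2:
  start at S1
  read 'x': S1 → S0
  read 'x': S0 → S1
  read 'y': S1 → S3
  end S3, rejected
w3:
  start at S1
  read 'x': S1 → S0
  read 'x': S0 → S1
  read 'y': S1 → S3
  read 'x': S3 → S0
  end S0, accepted
w4:
  start at S1
  read 'x': S1 → S0
  read 'y': S0 → S2
  read 'x': S2 → S1
  read 'x': S1 → S0
  end S0, accepted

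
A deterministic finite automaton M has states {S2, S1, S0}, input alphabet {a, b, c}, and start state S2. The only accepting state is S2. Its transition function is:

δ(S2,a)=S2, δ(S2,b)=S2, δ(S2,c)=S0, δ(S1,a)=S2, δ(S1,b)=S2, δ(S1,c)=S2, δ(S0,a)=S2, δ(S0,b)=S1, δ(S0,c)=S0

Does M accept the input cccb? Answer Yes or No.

No

Trace: S2 -c-> S0 -c-> S0 -c-> S0 -b-> S1
End state S1 is not accepting.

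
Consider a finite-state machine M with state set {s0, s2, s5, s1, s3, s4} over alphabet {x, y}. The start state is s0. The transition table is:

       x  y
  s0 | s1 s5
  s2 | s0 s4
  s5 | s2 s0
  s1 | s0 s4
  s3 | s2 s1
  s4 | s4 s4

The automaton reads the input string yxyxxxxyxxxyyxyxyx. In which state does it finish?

start at s0
read 'y': s0 → s5
read 'x': s5 → s2
read 'y': s2 → s4
read 'x': s4 → s4
read 'x': s4 → s4
read 'x': s4 → s4
read 'x': s4 → s4
read 'y': s4 → s4
read 'x': s4 → s4
read 'x': s4 → s4
read 'x': s4 → s4
read 'y': s4 → s4
read 'y': s4 → s4
read 'x': s4 → s4
read 'y': s4 → s4
read 'x': s4 → s4
read 'y': s4 → s4
read 'x': s4 → s4

s4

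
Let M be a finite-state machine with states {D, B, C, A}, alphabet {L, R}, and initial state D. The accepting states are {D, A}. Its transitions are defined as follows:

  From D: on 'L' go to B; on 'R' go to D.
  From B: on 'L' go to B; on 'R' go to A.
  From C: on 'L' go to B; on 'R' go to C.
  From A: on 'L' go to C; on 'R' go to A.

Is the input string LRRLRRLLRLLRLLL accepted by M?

start at D
read 'L': D → B
read 'R': B → A
read 'R': A → A
read 'L': A → C
read 'R': C → C
read 'R': C → C
read 'L': C → B
read 'L': B → B
read 'R': B → A
read 'L': A → C
read 'L': C → B
read 'R': B → A
read 'L': A → C
read 'L': C → B
read 'L': B → B
End state B is not accepting.

No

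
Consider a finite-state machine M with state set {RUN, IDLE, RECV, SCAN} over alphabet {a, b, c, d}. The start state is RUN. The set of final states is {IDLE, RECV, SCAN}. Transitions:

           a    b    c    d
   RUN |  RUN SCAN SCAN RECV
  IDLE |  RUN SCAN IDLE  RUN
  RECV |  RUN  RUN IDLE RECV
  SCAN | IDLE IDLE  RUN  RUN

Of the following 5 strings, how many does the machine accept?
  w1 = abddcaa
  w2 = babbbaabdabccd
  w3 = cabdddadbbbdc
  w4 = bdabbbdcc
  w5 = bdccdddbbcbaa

w1:
  start at RUN
  read 'a': RUN → RUN
  read 'b': RUN → SCAN
  read 'd': SCAN → RUN
  read 'd': RUN → RECV
  read 'c': RECV → IDLE
  read 'a': IDLE → RUN
  read 'a': RUN → RUN
  end RUN, rejected
w2:
  start at RUN
  read 'b': RUN → SCAN
  read 'a': SCAN → IDLE
  read 'b': IDLE → SCAN
  read 'b': SCAN → IDLE
  read 'b': IDLE → SCAN
  read 'a': SCAN → IDLE
  read 'a': IDLE → RUN
  read 'b': RUN → SCAN
  read 'd': SCAN → RUN
  read 'a': RUN → RUN
  read 'b': RUN → SCAN
  read 'c': SCAN → RUN
  read 'c': RUN → SCAN
  read 'd': SCAN → RUN
  end RUN, rejected
w3:
  start at RUN
  read 'c': RUN → SCAN
  read 'a': SCAN → IDLE
  read 'b': IDLE → SCAN
  read 'd': SCAN → RUN
  read 'd': RUN → RECV
  read 'd': RECV → RECV
  read 'a': RECV → RUN
  read 'd': RUN → RECV
  read 'b': RECV → RUN
  read 'b': RUN → SCAN
  read 'b': SCAN → IDLE
  read 'd': IDLE → RUN
  read 'c': RUN → SCAN
  end SCAN, accepted
w4:
  start at RUN
  read 'b': RUN → SCAN
  read 'd': SCAN → RUN
  read 'a': RUN → RUN
  read 'b': RUN → SCAN
  read 'b': SCAN → IDLE
  read 'b': IDLE → SCAN
  read 'd': SCAN → RUN
  read 'c': RUN → SCAN
  read 'c': SCAN → RUN
  end RUN, rejected
w5:
  start at RUN
  read 'b': RUN → SCAN
  read 'd': SCAN → RUN
  read 'c': RUN → SCAN
  read 'c': SCAN → RUN
  read 'd': RUN → RECV
  read 'd': RECV → RECV
  read 'd': RECV → RECV
  read 'b': RECV → RUN
  read 'b': RUN → SCAN
  read 'c': SCAN → RUN
  read 'b': RUN → SCAN
  read 'a': SCAN → IDLE
  read 'a': IDLE → RUN
  end RUN, rejected

1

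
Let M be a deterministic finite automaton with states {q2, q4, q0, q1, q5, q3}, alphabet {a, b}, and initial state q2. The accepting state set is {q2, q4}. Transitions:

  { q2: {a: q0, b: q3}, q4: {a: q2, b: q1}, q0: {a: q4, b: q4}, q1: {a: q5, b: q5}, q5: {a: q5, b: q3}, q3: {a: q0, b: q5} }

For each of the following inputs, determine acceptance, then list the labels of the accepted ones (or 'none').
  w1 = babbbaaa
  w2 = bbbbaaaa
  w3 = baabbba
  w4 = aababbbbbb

w1: q2 → q3 → q0 → q4 → q1 → q5 → q5 → q5 → q5  → end q5, rejected
w2: q2 → q3 → q5 → q3 → q5 → q5 → q5 → q5 → q5  → end q5, rejected
w3: q2 → q3 → q0 → q4 → q1 → q5 → q3 → q0  → end q0, rejected
w4: q2 → q0 → q4 → q1 → q5 → q3 → q5 → q3 → q5 → q3 → q5  → end q5, rejected

none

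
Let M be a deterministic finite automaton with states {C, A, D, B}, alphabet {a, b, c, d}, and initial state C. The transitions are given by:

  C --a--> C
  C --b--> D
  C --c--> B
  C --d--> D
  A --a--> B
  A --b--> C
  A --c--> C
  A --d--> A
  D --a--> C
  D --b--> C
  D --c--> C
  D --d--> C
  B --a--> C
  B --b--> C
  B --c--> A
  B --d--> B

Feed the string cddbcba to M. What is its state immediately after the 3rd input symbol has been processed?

B

Trace: C -c-> B -d-> B -d-> B
After 3 symbols: B.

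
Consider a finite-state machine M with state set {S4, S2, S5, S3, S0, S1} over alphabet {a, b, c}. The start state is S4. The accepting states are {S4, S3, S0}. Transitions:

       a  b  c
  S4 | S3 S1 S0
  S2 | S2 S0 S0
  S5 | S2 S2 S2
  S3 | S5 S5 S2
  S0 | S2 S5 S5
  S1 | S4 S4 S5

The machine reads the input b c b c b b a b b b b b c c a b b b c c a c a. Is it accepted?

S4 → S1 → S5 → S2 → S0 → S5 → S2 → S2 → S0 → S5 → S2 → S0 → S5 → S2 → S0 → S2 → S0 → S5 → S2 → S0 → S5 → S2 → S0 → S2
End state S2 is not accepting.

No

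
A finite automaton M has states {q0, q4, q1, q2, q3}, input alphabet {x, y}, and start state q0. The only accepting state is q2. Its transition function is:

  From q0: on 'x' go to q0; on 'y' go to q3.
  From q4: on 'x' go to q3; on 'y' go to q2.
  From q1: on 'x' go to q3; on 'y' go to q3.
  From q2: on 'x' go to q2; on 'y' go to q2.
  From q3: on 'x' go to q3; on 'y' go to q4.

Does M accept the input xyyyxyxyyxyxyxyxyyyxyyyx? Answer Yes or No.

Yes

q0 → q0 → q3 → q4 → q2 → q2 → q2 → q2 → q2 → q2 → q2 → q2 → q2 → q2 → q2 → q2 → q2 → q2 → q2 → q2 → q2 → q2 → q2 → q2 → q2
End state q2 is accepting.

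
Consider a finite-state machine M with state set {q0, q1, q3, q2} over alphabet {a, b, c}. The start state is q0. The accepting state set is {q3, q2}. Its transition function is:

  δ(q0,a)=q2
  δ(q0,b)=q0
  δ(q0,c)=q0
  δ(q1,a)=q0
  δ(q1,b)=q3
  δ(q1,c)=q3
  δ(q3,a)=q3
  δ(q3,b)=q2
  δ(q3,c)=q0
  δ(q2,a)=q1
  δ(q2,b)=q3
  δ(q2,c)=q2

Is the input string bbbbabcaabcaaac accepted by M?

No

Trace: q0 -b-> q0 -b-> q0 -b-> q0 -b-> q0 -a-> q2 -b-> q3 -c-> q0 -a-> q2 -a-> q1 -b-> q3 -c-> q0 -a-> q2 -a-> q1 -a-> q0 -c-> q0
End state q0 is not accepting.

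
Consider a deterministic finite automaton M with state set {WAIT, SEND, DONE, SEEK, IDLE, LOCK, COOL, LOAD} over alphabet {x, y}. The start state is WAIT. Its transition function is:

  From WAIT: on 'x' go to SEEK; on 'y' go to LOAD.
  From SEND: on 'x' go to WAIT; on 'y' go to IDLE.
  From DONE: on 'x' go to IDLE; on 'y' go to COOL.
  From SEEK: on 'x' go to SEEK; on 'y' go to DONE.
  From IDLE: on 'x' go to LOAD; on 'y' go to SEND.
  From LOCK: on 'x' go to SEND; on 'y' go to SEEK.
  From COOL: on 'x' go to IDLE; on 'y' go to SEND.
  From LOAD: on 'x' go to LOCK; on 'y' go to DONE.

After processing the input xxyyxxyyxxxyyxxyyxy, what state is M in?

start at WAIT
read 'x': WAIT → SEEK
read 'x': SEEK → SEEK
read 'y': SEEK → DONE
read 'y': DONE → COOL
read 'x': COOL → IDLE
read 'x': IDLE → LOAD
read 'y': LOAD → DONE
read 'y': DONE → COOL
read 'x': COOL → IDLE
read 'x': IDLE → LOAD
read 'x': LOAD → LOCK
read 'y': LOCK → SEEK
read 'y': SEEK → DONE
read 'x': DONE → IDLE
read 'x': IDLE → LOAD
read 'y': LOAD → DONE
read 'y': DONE → COOL
read 'x': COOL → IDLE
read 'y': IDLE → SEND

SEND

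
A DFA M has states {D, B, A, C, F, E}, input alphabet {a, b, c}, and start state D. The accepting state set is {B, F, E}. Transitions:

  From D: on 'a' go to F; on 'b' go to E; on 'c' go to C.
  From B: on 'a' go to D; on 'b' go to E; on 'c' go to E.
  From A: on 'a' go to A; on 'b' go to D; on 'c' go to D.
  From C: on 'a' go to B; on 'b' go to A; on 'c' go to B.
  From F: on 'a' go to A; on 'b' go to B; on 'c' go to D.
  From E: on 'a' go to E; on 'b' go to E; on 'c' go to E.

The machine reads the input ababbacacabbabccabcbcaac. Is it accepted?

D → F → B → D → E → E → E → E → E → E → E → E → E → E → E → E → E → E → E → E → E → E → E → E → E
End state E is accepting.

Yes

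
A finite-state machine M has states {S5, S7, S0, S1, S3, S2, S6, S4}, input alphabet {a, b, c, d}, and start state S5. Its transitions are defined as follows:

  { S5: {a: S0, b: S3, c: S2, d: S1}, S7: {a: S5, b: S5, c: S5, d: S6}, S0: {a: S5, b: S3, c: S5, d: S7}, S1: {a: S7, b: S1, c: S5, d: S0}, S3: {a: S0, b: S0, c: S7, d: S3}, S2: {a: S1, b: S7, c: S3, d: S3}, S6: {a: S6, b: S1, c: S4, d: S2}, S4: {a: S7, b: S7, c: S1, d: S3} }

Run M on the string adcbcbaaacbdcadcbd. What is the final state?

S3

start at S5
read 'a': S5 → S0
read 'd': S0 → S7
read 'c': S7 → S5
read 'b': S5 → S3
read 'c': S3 → S7
read 'b': S7 → S5
read 'a': S5 → S0
read 'a': S0 → S5
read 'a': S5 → S0
read 'c': S0 → S5
read 'b': S5 → S3
read 'd': S3 → S3
read 'c': S3 → S7
read 'a': S7 → S5
read 'd': S5 → S1
read 'c': S1 → S5
read 'b': S5 → S3
read 'd': S3 → S3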